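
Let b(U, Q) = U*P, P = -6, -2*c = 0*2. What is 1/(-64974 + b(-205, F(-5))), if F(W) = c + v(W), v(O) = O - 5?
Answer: -1/63744 ≈ -1.5688e-5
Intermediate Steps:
v(O) = -5 + O
c = 0 (c = -0*2 = -½*0 = 0)
F(W) = -5 + W (F(W) = 0 + (-5 + W) = -5 + W)
b(U, Q) = -6*U (b(U, Q) = U*(-6) = -6*U)
1/(-64974 + b(-205, F(-5))) = 1/(-64974 - 6*(-205)) = 1/(-64974 + 1230) = 1/(-63744) = -1/63744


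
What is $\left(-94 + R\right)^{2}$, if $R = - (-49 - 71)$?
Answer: $676$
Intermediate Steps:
$R = 120$ ($R = \left(-1\right) \left(-120\right) = 120$)
$\left(-94 + R\right)^{2} = \left(-94 + 120\right)^{2} = 26^{2} = 676$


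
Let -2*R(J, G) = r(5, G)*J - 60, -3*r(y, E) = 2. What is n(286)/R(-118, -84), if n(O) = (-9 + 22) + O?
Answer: -897/28 ≈ -32.036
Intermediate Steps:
r(y, E) = -2/3 (r(y, E) = -1/3*2 = -2/3)
R(J, G) = 30 + J/3 (R(J, G) = -(-2*J/3 - 60)/2 = -(-60 - 2*J/3)/2 = 30 + J/3)
n(O) = 13 + O
n(286)/R(-118, -84) = (13 + 286)/(30 + (1/3)*(-118)) = 299/(30 - 118/3) = 299/(-28/3) = 299*(-3/28) = -897/28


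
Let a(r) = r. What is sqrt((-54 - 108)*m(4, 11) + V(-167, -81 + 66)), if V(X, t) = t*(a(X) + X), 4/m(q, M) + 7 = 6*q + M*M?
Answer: sqrt(2647806)/23 ≈ 70.748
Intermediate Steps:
m(q, M) = 4/(-7 + M**2 + 6*q) (m(q, M) = 4/(-7 + (6*q + M*M)) = 4/(-7 + (6*q + M**2)) = 4/(-7 + (M**2 + 6*q)) = 4/(-7 + M**2 + 6*q))
V(X, t) = 2*X*t (V(X, t) = t*(X + X) = t*(2*X) = 2*X*t)
sqrt((-54 - 108)*m(4, 11) + V(-167, -81 + 66)) = sqrt((-54 - 108)*(4/(-7 + 11**2 + 6*4)) + 2*(-167)*(-81 + 66)) = sqrt(-648/(-7 + 121 + 24) + 2*(-167)*(-15)) = sqrt(-648/138 + 5010) = sqrt(-162*2/69 + 5010) = sqrt(-108/23 + 5010) = sqrt(115122/23) = sqrt(2647806)/23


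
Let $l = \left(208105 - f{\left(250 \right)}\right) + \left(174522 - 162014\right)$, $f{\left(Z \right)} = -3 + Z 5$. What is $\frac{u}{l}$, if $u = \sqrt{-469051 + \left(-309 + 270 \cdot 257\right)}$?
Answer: $\frac{i \sqrt{399970}}{219366} \approx 0.002883 i$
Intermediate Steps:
$f{\left(Z \right)} = -3 + 5 Z$
$l = 219366$ ($l = \left(208105 - \left(-3 + 5 \cdot 250\right)\right) + \left(174522 - 162014\right) = \left(208105 - \left(-3 + 1250\right)\right) + \left(174522 - 162014\right) = \left(208105 - 1247\right) + 12508 = 206858 + 12508 = 219366$)
$u = i \sqrt{399970}$ ($u = \sqrt{-469051 + \left(-309 + 69390\right)} = \sqrt{-469051 + 69081} = \sqrt{-399970} = i \sqrt{399970} \approx 632.43 i$)
$\frac{u}{l} = \frac{i \sqrt{399970}}{219366}$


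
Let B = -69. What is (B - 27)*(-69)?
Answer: 6624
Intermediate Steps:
(B - 27)*(-69) = (-69 - 27)*(-69) = -96*(-69) = 6624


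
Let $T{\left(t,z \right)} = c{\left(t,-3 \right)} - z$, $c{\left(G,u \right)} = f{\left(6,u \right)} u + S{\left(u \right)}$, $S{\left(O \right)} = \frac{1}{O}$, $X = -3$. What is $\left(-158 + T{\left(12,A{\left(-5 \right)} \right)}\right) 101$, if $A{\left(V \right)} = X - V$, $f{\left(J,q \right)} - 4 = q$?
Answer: $- \frac{49490}{3} \approx -16497.0$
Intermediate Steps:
$f{\left(J,q \right)} = 4 + q$
$A{\left(V \right)} = -3 - V$
$c{\left(G,u \right)} = \frac{1}{u} + u \left(4 + u\right)$ ($c{\left(G,u \right)} = \left(4 + u\right) u + \frac{1}{u} = u \left(4 + u\right) + \frac{1}{u} = \frac{1}{u} + u \left(4 + u\right)$)
$T{\left(t,z \right)} = - \frac{10}{3} - z$ ($T{\left(t,z \right)} = \frac{1 + \left(-3\right)^{2} \left(4 - 3\right)}{-3} - z = - \frac{1 + 9 \cdot 1}{3} - z = - \frac{1 + 9}{3} - z = \left(- \frac{1}{3}\right) 10 - z = - \frac{10}{3} - z$)
$\left(-158 + T{\left(12,A{\left(-5 \right)} \right)}\right) 101 = \left(-158 - \left(\frac{1}{3} + 5\right)\right) 101 = \left(-158 - \frac{16}{3}\right) 101 = \left(- \frac{490}{3}\right) 101 = - \frac{49490}{3}$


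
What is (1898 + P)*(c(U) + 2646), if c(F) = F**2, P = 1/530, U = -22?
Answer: 314859533/53 ≈ 5.9407e+6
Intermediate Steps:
P = 1/530 ≈ 0.0018868
(1898 + P)*(c(U) + 2646) = (1898 + 1/530)*((-22)**2 + 2646) = 1005941*(484 + 2646)/530 = (1005941/530)*3130 = 314859533/53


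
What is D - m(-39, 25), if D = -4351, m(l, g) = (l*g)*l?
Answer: -42376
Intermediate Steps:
m(l, g) = g*l² (m(l, g) = (g*l)*l = g*l²)
D - m(-39, 25) = -4351 - 25*(-39)² = -4351 - 25*1521 = -4351 - 1*38025 = -4351 - 38025 = -42376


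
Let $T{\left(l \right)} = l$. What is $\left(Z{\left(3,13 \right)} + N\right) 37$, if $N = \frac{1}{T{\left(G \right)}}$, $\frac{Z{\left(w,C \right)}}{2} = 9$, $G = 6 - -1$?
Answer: $\frac{4699}{7} \approx 671.29$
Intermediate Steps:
$G = 7$ ($G = 6 + 1 = 7$)
$Z{\left(w,C \right)} = 18$ ($Z{\left(w,C \right)} = 2 \cdot 9 = 18$)
$N = \frac{1}{7} \approx 0.14286$
$\left(Z{\left(3,13 \right)} + N\right) 37 = \left(18 + \frac{1}{7}\right) 37 = \frac{127}{7} \cdot 37 = \frac{4699}{7}$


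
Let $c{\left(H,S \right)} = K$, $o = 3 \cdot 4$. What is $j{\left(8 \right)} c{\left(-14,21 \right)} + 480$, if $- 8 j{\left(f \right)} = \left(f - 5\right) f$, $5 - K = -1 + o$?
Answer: $498$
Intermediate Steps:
$o = 12$
$K = -6$ ($K = 5 - \left(-1 + 12\right) = 5 - 11 = -6$)
$c{\left(H,S \right)} = -6$
$j{\left(f \right)} = - \frac{f \left(-5 + f\right)}{8}$ ($j{\left(f \right)} = - \frac{\left(f - 5\right) f}{8} = - \frac{\left(-5 + f\right) f}{8} = - \frac{f \left(-5 + f\right)}{8}$)
$j{\left(8 \right)} c{\left(-14,21 \right)} + 480 = \frac{1}{8} \cdot 8 \left(5 - 8\right) \left(-6\right) + 480 = \frac{1}{8} \cdot 8 \left(-3\right) \left(-6\right) + 480 = \left(-3\right) \left(-6\right) + 480 = 18 + 480 = 498$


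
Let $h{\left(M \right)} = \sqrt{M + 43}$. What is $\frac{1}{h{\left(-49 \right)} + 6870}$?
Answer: $\frac{1145}{7866151} - \frac{i \sqrt{6}}{47196906} \approx 0.00014556 - 5.1899 \cdot 10^{-8} i$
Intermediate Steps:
$h{\left(M \right)} = \sqrt{43 + M}$
$\frac{1}{h{\left(-49 \right)} + 6870} = \frac{1}{\sqrt{43 - 49} + 6870} = \frac{1}{\sqrt{-6} + 6870} = \frac{1}{i \sqrt{6} + 6870} = \frac{1}{6870 + i \sqrt{6}}$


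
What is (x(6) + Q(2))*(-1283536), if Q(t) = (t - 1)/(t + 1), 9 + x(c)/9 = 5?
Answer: 137338352/3 ≈ 4.5779e+7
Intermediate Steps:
x(c) = -36 (x(c) = -81 + 9*5 = -81 + 45 = -36)
Q(t) = (-1 + t)/(1 + t)
(x(6) + Q(2))*(-1283536) = (-36 + (-1 + 2)/(1 + 2))*(-1283536) = (-36 + 1/3)*(-1283536) = (-36 + (⅓)*1)*(-1283536) = (-36 + ⅓)*(-1283536) = -107/3*(-1283536) = 137338352/3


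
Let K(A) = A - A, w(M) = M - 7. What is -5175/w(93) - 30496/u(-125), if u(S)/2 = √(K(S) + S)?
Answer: -5175/86 + 15248*I*√5/25 ≈ -60.174 + 1363.8*I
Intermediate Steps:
w(M) = -7 + M
K(A) = 0
u(S) = 2*√S (u(S) = 2*√(0 + S) = 2*√S)
-5175/w(93) - 30496/u(-125) = -5175/(-7 + 93) - 30496*(-I*√5/50) = -5175/86 - 30496*(-I*√5/50) = -5175*1/86 - 30496*(-I*√5/50) = -5175/86 - (-15248)*I*√5/25 = -5175/86 + 15248*I*√5/25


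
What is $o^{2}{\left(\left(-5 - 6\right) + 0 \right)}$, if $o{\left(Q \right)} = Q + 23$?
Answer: $144$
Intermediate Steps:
$o{\left(Q \right)} = 23 + Q$
$o^{2}{\left(\left(-5 - 6\right) + 0 \right)} = \left(23 + \left(\left(-5 - 6\right) + 0\right)\right)^{2} = \left(23 + \left(-11 + 0\right)\right)^{2} = \left(23 - 11\right)^{2} = 12^{2} = 144$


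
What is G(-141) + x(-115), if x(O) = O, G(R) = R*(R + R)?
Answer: 39647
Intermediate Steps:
G(R) = 2*R**2 (G(R) = R*(2*R) = 2*R**2)
G(-141) + x(-115) = 2*(-141)**2 - 115 = 2*19881 - 115 = 39762 - 115 = 39647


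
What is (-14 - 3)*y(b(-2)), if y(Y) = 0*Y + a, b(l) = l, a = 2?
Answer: -34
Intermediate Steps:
y(Y) = 2 (y(Y) = 0*Y + 2 = 0 + 2 = 2)
(-14 - 3)*y(b(-2)) = (-14 - 3)*2 = -17*2 = -34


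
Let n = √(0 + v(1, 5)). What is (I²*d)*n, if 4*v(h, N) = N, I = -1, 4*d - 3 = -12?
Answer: -9*√5/8 ≈ -2.5156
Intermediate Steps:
d = -9/4 (d = ¾ + (¼)*(-12) = ¾ - 3 = -9/4 ≈ -2.2500)
v(h, N) = N/4
n = √5/2 (n = √(0 + (¼)*5) = √(0 + 5/4) = √(5/4) = √5/2 ≈ 1.1180)
(I²*d)*n = ((-1)²*(-9/4))*(√5/2) = (1*(-9/4))*(√5/2) = -9*√5/8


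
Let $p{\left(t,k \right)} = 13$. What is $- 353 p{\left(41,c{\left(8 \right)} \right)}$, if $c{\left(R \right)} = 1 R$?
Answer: $-4589$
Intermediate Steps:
$c{\left(R \right)} = R$
$- 353 p{\left(41,c{\left(8 \right)} \right)} = \left(-353\right) 13 = -4589$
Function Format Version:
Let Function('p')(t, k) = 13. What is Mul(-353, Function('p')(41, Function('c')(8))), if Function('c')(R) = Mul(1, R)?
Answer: -4589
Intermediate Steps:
Function('c')(R) = R
Mul(-353, Function('p')(41, Function('c')(8))) = Mul(-353, 13) = -4589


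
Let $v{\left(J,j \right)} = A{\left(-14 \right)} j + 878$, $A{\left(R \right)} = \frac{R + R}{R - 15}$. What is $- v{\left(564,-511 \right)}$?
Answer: $- \frac{11154}{29} \approx -384.62$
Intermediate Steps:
$A{\left(R \right)} = \frac{2 R}{-15 + R}$
$v{\left(J,j \right)} = 878 + \frac{28 j}{29}$ ($v{\left(J,j \right)} = 2 \left(-14\right) \frac{1}{-15 - 14} j + 878 = 2 \left(-14\right) \frac{1}{-29} j + 878 = 2 \left(-14\right) \left(- \frac{1}{29}\right) j + 878 = \frac{28 j}{29} + 878 = 878 + \frac{28 j}{29}$)
$- v{\left(564,-511 \right)} = - (878 + \frac{28}{29} \left(-511\right)) = - (878 - \frac{14308}{29}) = \left(-1\right) \frac{11154}{29} = - \frac{11154}{29}$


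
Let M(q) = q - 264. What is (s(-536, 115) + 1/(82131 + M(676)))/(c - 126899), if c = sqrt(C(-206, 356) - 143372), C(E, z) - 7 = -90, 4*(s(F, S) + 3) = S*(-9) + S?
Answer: 1220293650841/664615586052604 + 9616259*I*sqrt(143455)/664615586052604 ≈ 0.0018361 + 5.4802e-6*I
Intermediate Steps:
s(F, S) = -3 - 2*S (s(F, S) = -3 + (S*(-9) + S)/4 = -3 + (-9*S + S)/4 = -3 + (-8*S)/4 = -3 - 2*S)
C(E, z) = -83 (C(E, z) = 7 - 90 = -83)
M(q) = -264 + q
c = I*sqrt(143455) (c = sqrt(-83 - 143372) = sqrt(-143455) = I*sqrt(143455) ≈ 378.75*I)
(s(-536, 115) + 1/(82131 + M(676)))/(c - 126899) = ((-3 - 2*115) + 1/(82131 + (-264 + 676)))/(I*sqrt(143455) - 126899) = ((-3 - 230) + 1/(82131 + 412))/(-126899 + I*sqrt(143455)) = (-233 + 1/82543)/(-126899 + I*sqrt(143455)) = -19232518/(82543*(-126899 + I*sqrt(143455)))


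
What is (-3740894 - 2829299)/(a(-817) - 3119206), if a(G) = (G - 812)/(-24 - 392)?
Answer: 2733200288/1297588067 ≈ 2.1064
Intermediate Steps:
a(G) = 203/104 - G/416 (a(G) = (-812 + G)/(-416) = (-812 + G)*(-1/416) = 203/104 - G/416)
(-3740894 - 2829299)/(a(-817) - 3119206) = (-3740894 - 2829299)/((203/104 - 1/416*(-817)) - 3119206) = -6570193/((203/104 + 817/416) - 3119206) = -6570193/(1629/416 - 3119206) = -6570193/(-1297588067/416) = -6570193*(-416/1297588067) = 2733200288/1297588067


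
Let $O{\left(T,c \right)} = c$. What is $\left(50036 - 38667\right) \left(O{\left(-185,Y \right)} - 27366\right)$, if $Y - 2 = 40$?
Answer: $-310646556$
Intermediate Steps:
$Y = 42$ ($Y = 2 + 40 = 42$)
$\left(50036 - 38667\right) \left(O{\left(-185,Y \right)} - 27366\right) = \left(50036 - 38667\right) \left(42 - 27366\right) = 11369 \left(-27324\right) = -310646556$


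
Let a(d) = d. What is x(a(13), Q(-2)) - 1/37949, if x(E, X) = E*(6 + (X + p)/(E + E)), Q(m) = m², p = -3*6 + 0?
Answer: 2694378/37949 ≈ 71.000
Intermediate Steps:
p = -18 (p = -18 + 0 = -18)
x(E, X) = E*(6 + (-18 + X)/(2*E)) (x(E, X) = E*(6 + (X - 18)/(E + E)) = E*(6 + (-18 + X)/((2*E))) = E*(6 + (-18 + X)*(1/(2*E))) = E*(6 + (-18 + X)/(2*E)))
x(a(13), Q(-2)) - 1/37949 = (-9 + (½)*(-2)² + 6*13) - 1/37949 = (-9 + (½)*4 + 78) - 1*1/37949 = (-9 + 2 + 78) - 1/37949 = 71 - 1/37949 = 2694378/37949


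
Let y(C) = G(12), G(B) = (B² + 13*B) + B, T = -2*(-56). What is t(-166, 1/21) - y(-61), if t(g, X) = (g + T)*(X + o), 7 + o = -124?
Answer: 47316/7 ≈ 6759.4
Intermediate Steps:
o = -131 (o = -7 - 124 = -131)
T = 112
G(B) = B² + 14*B
t(g, X) = (-131 + X)*(112 + g) (t(g, X) = (g + 112)*(X - 131) = (112 + g)*(-131 + X) = (-131 + X)*(112 + g))
y(C) = 312 (y(C) = 12*(14 + 12) = 12*26 = 312)
t(-166, 1/21) - y(-61) = (-14672 - 131*(-166) + 112/21 - 166/21) - 1*312 = (-14672 + 21746 + 112*(1/21) + (1/21)*(-166)) - 312 = (-14672 + 21746 + 16/3 - 166/21) - 312 = 49500/7 - 312 = 47316/7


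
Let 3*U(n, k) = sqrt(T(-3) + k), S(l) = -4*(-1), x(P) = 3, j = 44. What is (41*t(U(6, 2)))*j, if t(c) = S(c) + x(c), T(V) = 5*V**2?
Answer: 12628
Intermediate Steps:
S(l) = 4
U(n, k) = sqrt(45 + k)/3 (U(n, k) = sqrt(5*(-3)**2 + k)/3 = sqrt(5*9 + k)/3 = sqrt(45 + k)/3)
t(c) = 7 (t(c) = 4 + 3 = 7)
(41*t(U(6, 2)))*j = (41*7)*44 = 287*44 = 12628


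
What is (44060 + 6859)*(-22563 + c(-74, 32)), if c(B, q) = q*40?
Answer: -1083709077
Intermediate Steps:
c(B, q) = 40*q
(44060 + 6859)*(-22563 + c(-74, 32)) = (44060 + 6859)*(-22563 + 40*32) = 50919*(-22563 + 1280) = 50919*(-21283) = -1083709077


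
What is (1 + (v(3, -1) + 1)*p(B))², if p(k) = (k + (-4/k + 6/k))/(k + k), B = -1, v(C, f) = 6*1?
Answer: 529/4 ≈ 132.25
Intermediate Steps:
v(C, f) = 6
p(k) = (k + 2/k)/(2*k) (p(k) = (k + 2/k)/((2*k)) = (k + 2/k)*(1/(2*k)) = (k + 2/k)/(2*k))
(1 + (v(3, -1) + 1)*p(B))² = (1 + (6 + 1)*(½ + (-1)⁻²))² = (1 + 7*(½ + 1))² = (1 + 7*(3/2))² = (1 + 21/2)² = (23/2)² = 529/4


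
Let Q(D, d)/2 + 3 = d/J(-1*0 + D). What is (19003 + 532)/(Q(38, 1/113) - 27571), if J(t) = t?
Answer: -41941645/59207818 ≈ -0.70838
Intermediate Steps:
Q(D, d) = -6 + 2*d/D (Q(D, d) = -6 + 2*(d/(-1*0 + D)) = -6 + 2*(d/(0 + D)) = -6 + 2*(d/D) = -6 + 2*d/D)
(19003 + 532)/(Q(38, 1/113) - 27571) = (19003 + 532)/((-6 + 2/(113*38)) - 27571) = 19535/((-6 + 2*(1/113)*(1/38)) - 27571) = 19535/((-6 + 1/2147) - 27571) = 19535/(-12881/2147 - 27571) = 19535/(-59207818/2147) = 19535*(-2147/59207818) = -41941645/59207818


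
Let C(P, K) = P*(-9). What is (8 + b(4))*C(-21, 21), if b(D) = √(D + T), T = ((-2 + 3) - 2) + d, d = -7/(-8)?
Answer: 1512 + 189*√62/4 ≈ 1884.0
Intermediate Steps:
C(P, K) = -9*P
d = 7/8 (d = -7*(-⅛) = 7/8 ≈ 0.87500)
T = -⅛ (T = ((-2 + 3) - 2) + 7/8 = (1 - 2) + 7/8 = -1 + 7/8 = -⅛ ≈ -0.12500)
b(D) = √(-⅛ + D) (b(D) = √(D - ⅛) = √(-⅛ + D))
(8 + b(4))*C(-21, 21) = (8 + √(-2 + 16*4)/4)*(-9*(-21)) = (8 + √(-2 + 64)/4)*189 = (8 + √62/4)*189 = 1512 + 189*√62/4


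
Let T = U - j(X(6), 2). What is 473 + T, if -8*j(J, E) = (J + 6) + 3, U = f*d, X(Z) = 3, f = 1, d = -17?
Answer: 915/2 ≈ 457.50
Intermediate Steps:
U = -17 (U = 1*(-17) = -17)
j(J, E) = -9/8 - J/8 (j(J, E) = -((J + 6) + 3)/8 = -((6 + J) + 3)/8 = -(9 + J)/8 = -9/8 - J/8)
T = -31/2 (T = -17 - (-9/8 - ⅛*3) = -17 - (-9/8 - 3/8) = -17 - 1*(-3/2) = -17 + 3/2 = -31/2 ≈ -15.500)
473 + T = 473 - 31/2 = 915/2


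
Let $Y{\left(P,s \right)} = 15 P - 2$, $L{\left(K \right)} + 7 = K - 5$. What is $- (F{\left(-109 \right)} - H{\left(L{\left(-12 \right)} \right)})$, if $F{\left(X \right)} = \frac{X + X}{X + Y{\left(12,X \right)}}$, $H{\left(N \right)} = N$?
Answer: $- \frac{1438}{69} \approx -20.841$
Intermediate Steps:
$L{\left(K \right)} = -12 + K$ ($L{\left(K \right)} = -7 + \left(K - 5\right) = -7 + \left(-5 + K\right) = -12 + K$)
$Y{\left(P,s \right)} = -2 + 15 P$
$F{\left(X \right)} = \frac{2 X}{178 + X}$ ($F{\left(X \right)} = \frac{X + X}{X + \left(-2 + 15 \cdot 12\right)} = \frac{2 X}{X + \left(-2 + 180\right)} = \frac{2 X}{X + 178} = \frac{2 X}{178 + X}$)
$- (F{\left(-109 \right)} - H{\left(L{\left(-12 \right)} \right)}) = - (2 \left(-109\right) \frac{1}{178 - 109} - \left(-12 - 12\right)) = - (2 \left(-109\right) \frac{1}{69} - -24) = - (2 \left(-109\right) \frac{1}{69} + 24) = - (- \frac{218}{69} + 24) = \left(-1\right) \frac{1438}{69} = - \frac{1438}{69}$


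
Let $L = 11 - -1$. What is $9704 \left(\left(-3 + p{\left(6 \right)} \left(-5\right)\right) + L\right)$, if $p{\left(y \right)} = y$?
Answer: $-203784$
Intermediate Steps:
$L = 12$ ($L = 11 + 1 = 12$)
$9704 \left(\left(-3 + p{\left(6 \right)} \left(-5\right)\right) + L\right) = 9704 \left(\left(-3 + 6 \left(-5\right)\right) + 12\right) = 9704 \left(\left(-3 - 30\right) + 12\right) = 9704 \left(-33 + 12\right) = 9704 \left(-21\right) = -203784$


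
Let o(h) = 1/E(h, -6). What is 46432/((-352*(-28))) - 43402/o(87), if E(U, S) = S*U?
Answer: 6978001403/308 ≈ 2.2656e+7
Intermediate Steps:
o(h) = -1/(6*h) (o(h) = 1/(-6*h) = -1/(6*h))
46432/((-352*(-28))) - 43402/o(87) = 46432/((-352*(-28))) - 43402/((-⅙/87)) = 46432/9856 - 43402/((-⅙*1/87)) = 46432*(1/9856) - 43402/(-1/522) = 1451/308 - 43402*(-522) = 1451/308 + 22655844 = 6978001403/308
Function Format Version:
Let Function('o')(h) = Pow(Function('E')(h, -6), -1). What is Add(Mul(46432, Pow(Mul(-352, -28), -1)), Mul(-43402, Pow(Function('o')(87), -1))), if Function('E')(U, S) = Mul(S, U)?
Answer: Rational(6978001403, 308) ≈ 2.2656e+7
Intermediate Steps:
Function('o')(h) = Mul(Rational(-1, 6), Pow(h, -1)) (Function('o')(h) = Pow(Mul(-6, h), -1) = Mul(Rational(-1, 6), Pow(h, -1)))
Add(Mul(46432, Pow(Mul(-352, -28), -1)), Mul(-43402, Pow(Function('o')(87), -1))) = Add(Mul(46432, Pow(Mul(-352, -28), -1)), Mul(-43402, Pow(Mul(Rational(-1, 6), Pow(87, -1)), -1))) = Add(Mul(46432, Pow(9856, -1)), Mul(-43402, Pow(Mul(Rational(-1, 6), Rational(1, 87)), -1))) = Add(Mul(46432, Rational(1, 9856)), Mul(-43402, Pow(Rational(-1, 522), -1))) = Add(Rational(1451, 308), Mul(-43402, -522)) = Add(Rational(1451, 308), 22655844) = Rational(6978001403, 308)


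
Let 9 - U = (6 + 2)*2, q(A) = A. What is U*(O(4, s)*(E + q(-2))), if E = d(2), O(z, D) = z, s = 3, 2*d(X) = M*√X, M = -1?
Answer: 56 + 14*√2 ≈ 75.799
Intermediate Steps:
d(X) = -√X/2 (d(X) = (-√X)/2 = -√X/2)
E = -√2/2 ≈ -0.70711
U = -7 (U = 9 - (6 + 2)*2 = 9 - 8*2 = 9 - 1*16 = 9 - 16 = -7)
U*(O(4, s)*(E + q(-2))) = -28*(-√2/2 - 2) = -28*(-2 - √2/2) = -7*(-8 - 2*√2) = 56 + 14*√2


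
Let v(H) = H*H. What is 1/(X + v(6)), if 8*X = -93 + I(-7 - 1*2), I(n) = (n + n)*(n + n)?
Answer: 8/519 ≈ 0.015414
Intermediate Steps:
I(n) = 4*n² (I(n) = (2*n)*(2*n) = 4*n²)
v(H) = H²
X = 231/8 (X = (-93 + 4*(-7 - 1*2)²)/8 = (-93 + 4*(-7 - 2)²)/8 = (-93 + 4*(-9)²)/8 = (-93 + 4*81)/8 = (-93 + 324)/8 = (⅛)*231 = 231/8 ≈ 28.875)
1/(X + v(6)) = 1/(231/8 + 6²) = 1/(231/8 + 36) = 1/(519/8) = 8/519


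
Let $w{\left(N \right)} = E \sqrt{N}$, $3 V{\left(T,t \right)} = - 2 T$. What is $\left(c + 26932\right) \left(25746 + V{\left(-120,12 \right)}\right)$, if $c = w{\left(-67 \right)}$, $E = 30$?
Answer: $695545832 + 774780 i \sqrt{67} \approx 6.9555 \cdot 10^{8} + 6.3418 \cdot 10^{6} i$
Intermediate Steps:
$V{\left(T,t \right)} = - \frac{2 T}{3}$ ($V{\left(T,t \right)} = \frac{\left(-2\right) T}{3} = - \frac{2 T}{3}$)
$w{\left(N \right)} = 30 \sqrt{N}$
$c = 30 i \sqrt{67}$ ($c = 30 \sqrt{-67} = 30 i \sqrt{67} \approx 245.56 i$)
$\left(c + 26932\right) \left(25746 + V{\left(-120,12 \right)}\right) = \left(30 i \sqrt{67} + 26932\right) \left(25746 - -80\right) = \left(26932 + 30 i \sqrt{67}\right) \left(25746 + 80\right) = \left(26932 + 30 i \sqrt{67}\right) 25826 = 695545832 + 774780 i \sqrt{67}$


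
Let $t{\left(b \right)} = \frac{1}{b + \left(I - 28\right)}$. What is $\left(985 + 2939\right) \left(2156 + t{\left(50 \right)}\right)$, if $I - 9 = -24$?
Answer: $\frac{59224932}{7} \approx 8.4607 \cdot 10^{6}$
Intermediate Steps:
$I = -15$ ($I = 9 - 24 = -15$)
$t{\left(b \right)} = \frac{1}{-43 + b}$ ($t{\left(b \right)} = \frac{1}{b - 43} = \frac{1}{-43 + b}$)
$\left(985 + 2939\right) \left(2156 + t{\left(50 \right)}\right) = \left(985 + 2939\right) \left(2156 + \frac{1}{-43 + 50}\right) = 3924 \left(2156 + \frac{1}{7}\right) = 3924 \cdot \frac{15093}{7} = \frac{59224932}{7}$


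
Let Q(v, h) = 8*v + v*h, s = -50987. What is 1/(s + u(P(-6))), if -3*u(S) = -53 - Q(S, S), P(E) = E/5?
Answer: -75/3822904 ≈ -1.9619e-5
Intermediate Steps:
P(E) = E/5 (P(E) = E*(1/5) = E/5)
Q(v, h) = 8*v + h*v
u(S) = 53/3 + S*(8 + S)/3 (u(S) = -(-53 - S*(8 + S))/3 = 53/3 + S*(8 + S)/3)
1/(s + u(P(-6))) = 1/(-50987 + (53/3 + ((1/5)*(-6))*(8 + (1/5)*(-6))/3)) = 1/(-50987 + (53/3 + (1/3)*(-6/5)*(8 - 6/5))) = 1/(-50987 + (53/3 + (1/3)*(-6/5)*(34/5))) = 1/(-50987 + (53/3 - 68/25)) = 1/(-50987 + 1121/75) = 1/(-3822904/75) = -75/3822904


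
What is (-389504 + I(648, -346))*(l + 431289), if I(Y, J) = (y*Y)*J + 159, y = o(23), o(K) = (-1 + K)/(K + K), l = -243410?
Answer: -2145807956017/23 ≈ -9.3296e+10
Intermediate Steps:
o(K) = (-1 + K)/(2*K) (o(K) = (-1 + K)/((2*K)) = (-1 + K)*(1/(2*K)) = (-1 + K)/(2*K))
y = 11/23 (y = (½)*(-1 + 23)/23 = (½)*(1/23)*22 = 11/23 ≈ 0.47826)
I(Y, J) = 159 + 11*J*Y/23 (I(Y, J) = (11*Y/23)*J + 159 = 11*J*Y/23 + 159 = 159 + 11*J*Y/23)
(-389504 + I(648, -346))*(l + 431289) = (-389504 + (159 + (11/23)*(-346)*648))*(-243410 + 431289) = (-389504 + (159 - 2466288/23))*187879 = (-389504 - 2462631/23)*187879 = -11421223/23*187879 = -2145807956017/23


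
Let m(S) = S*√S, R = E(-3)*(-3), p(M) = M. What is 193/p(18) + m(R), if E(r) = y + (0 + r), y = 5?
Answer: 193/18 - 6*I*√6 ≈ 10.722 - 14.697*I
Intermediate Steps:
E(r) = 5 + r (E(r) = 5 + (0 + r) = 5 + r)
R = -6 (R = (5 - 3)*(-3) = 2*(-3) = -6)
m(S) = S^(3/2)
193/p(18) + m(R) = 193/18 + (-6)^(3/2) = 193*(1/18) - 6*I*√6 = 193/18 - 6*I*√6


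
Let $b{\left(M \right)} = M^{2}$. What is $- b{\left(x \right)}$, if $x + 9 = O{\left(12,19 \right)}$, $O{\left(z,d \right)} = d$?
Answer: $-100$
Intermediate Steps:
$x = 10$ ($x = -9 + 19 = 10$)
$- b{\left(x \right)} = - 10^{2} = \left(-1\right) 100 = -100$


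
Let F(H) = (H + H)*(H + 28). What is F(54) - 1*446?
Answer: 8410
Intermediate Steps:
F(H) = 2*H*(28 + H) (F(H) = (2*H)*(28 + H) = 2*H*(28 + H))
F(54) - 1*446 = 2*54*(28 + 54) - 1*446 = 2*54*82 - 446 = 8856 - 446 = 8410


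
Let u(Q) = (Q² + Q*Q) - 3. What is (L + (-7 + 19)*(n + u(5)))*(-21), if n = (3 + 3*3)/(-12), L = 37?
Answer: -12369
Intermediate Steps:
u(Q) = -3 + 2*Q² (u(Q) = (Q² + Q²) - 3 = 2*Q² - 3 = -3 + 2*Q²)
n = -1 (n = (3 + 9)*(-1/12) = 12*(-1/12) = -1)
(L + (-7 + 19)*(n + u(5)))*(-21) = (37 + (-7 + 19)*(-1 + (-3 + 2*5²)))*(-21) = (37 + 12*(-1 + (-3 + 2*25)))*(-21) = (37 + 12*(-1 + (-3 + 50)))*(-21) = (37 + 12*(-1 + 47))*(-21) = (37 + 12*46)*(-21) = (37 + 552)*(-21) = 589*(-21) = -12369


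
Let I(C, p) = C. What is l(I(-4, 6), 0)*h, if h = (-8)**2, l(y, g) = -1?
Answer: -64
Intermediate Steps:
h = 64
l(I(-4, 6), 0)*h = -1*64 = -64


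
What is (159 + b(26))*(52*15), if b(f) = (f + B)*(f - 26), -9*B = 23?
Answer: 124020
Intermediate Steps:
B = -23/9 (B = -⅑*23 = -23/9 ≈ -2.5556)
b(f) = (-26 + f)*(-23/9 + f) (b(f) = (f - 23/9)*(f - 26) = (-23/9 + f)*(-26 + f) = (-26 + f)*(-23/9 + f))
(159 + b(26))*(52*15) = (159 + (598/9 + 26² - 257/9*26))*(52*15) = (159 + (598/9 + 676 - 6682/9))*780 = (159 + 0)*780 = 159*780 = 124020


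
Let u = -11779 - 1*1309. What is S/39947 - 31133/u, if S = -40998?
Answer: 707088127/522826336 ≈ 1.3524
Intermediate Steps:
u = -13088 (u = -11779 - 1309 = -13088)
S/39947 - 31133/u = -40998/39947 - 31133/(-13088) = -40998*1/39947 - 31133*(-1/13088) = -40998/39947 + 31133/13088 = 707088127/522826336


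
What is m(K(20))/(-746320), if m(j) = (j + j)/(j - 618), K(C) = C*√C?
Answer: 50/872084249 + 309*√5/1744168498 ≈ 4.5348e-7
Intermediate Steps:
K(C) = C^(3/2)
m(j) = 2*j/(-618 + j) (m(j) = (2*j)/(-618 + j) = 2*j/(-618 + j))
m(K(20))/(-746320) = (2*20^(3/2)/(-618 + 20^(3/2)))/(-746320) = (2*(40*√5)/(-618 + 40*√5))*(-1/746320) = (80*√5/(-618 + 40*√5))*(-1/746320) = -√5/(9329*(-618 + 40*√5))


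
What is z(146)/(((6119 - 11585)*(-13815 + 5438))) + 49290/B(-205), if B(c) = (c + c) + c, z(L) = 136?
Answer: -75230801738/938667981 ≈ -80.146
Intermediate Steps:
B(c) = 3*c (B(c) = 2*c + c = 3*c)
z(146)/(((6119 - 11585)*(-13815 + 5438))) + 49290/B(-205) = 136/(((6119 - 11585)*(-13815 + 5438))) + 49290/((3*(-205))) = 136/((-5466*(-8377))) + 49290/(-615) = 136/45788682 + 49290*(-1/615) = 136*(1/45788682) - 3286/41 = 68/22894341 - 3286/41 = -75230801738/938667981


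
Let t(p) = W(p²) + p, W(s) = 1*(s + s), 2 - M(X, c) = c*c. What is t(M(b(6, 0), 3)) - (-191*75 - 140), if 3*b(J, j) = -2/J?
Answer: 14556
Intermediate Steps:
b(J, j) = -2/(3*J) (b(J, j) = (-2/J)/3 = -2/(3*J))
M(X, c) = 2 - c² (M(X, c) = 2 - c*c = 2 - c²)
W(s) = 2*s (W(s) = 1*(2*s) = 2*s)
t(p) = p + 2*p² (t(p) = 2*p² + p = p + 2*p²)
t(M(b(6, 0), 3)) - (-191*75 - 140) = (2 - 1*3²)*(1 + 2*(2 - 1*3²)) - (-191*75 - 140) = (2 - 1*9)*(1 + 2*(2 - 1*9)) - (-14325 - 140) = (2 - 9)*(1 + 2*(2 - 9)) - 1*(-14465) = -7*(1 + 2*(-7)) + 14465 = -7*(1 - 14) + 14465 = -7*(-13) + 14465 = 91 + 14465 = 14556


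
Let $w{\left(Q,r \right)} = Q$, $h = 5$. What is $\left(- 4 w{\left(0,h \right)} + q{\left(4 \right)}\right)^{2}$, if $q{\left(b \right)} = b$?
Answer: $16$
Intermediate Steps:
$\left(- 4 w{\left(0,h \right)} + q{\left(4 \right)}\right)^{2} = \left(\left(-4\right) 0 + 4\right)^{2} = \left(0 + 4\right)^{2} = 4^{2} = 16$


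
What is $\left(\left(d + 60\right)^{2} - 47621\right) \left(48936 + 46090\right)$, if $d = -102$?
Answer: $-4357607282$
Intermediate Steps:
$\left(\left(d + 60\right)^{2} - 47621\right) \left(48936 + 46090\right) = \left(\left(-102 + 60\right)^{2} - 47621\right) \left(48936 + 46090\right) = \left(\left(-42\right)^{2} - 47621\right) 95026 = \left(1764 - 47621\right) 95026 = \left(-45857\right) 95026 = -4357607282$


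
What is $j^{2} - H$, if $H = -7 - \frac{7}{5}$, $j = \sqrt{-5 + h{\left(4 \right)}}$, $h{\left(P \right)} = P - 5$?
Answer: $\frac{12}{5} \approx 2.4$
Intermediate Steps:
$h{\left(P \right)} = -5 + P$
$j = i \sqrt{6}$ ($j = \sqrt{-5 + \left(-5 + 4\right)} = \sqrt{-5 - 1} = \sqrt{-6} = i \sqrt{6} \approx 2.4495 i$)
$H = - \frac{42}{5}$ ($H = -7 - \frac{7}{5} = - \frac{42}{5} \approx -8.4$)
$j^{2} - H = \left(i \sqrt{6}\right)^{2} - - \frac{42}{5} = -6 + \frac{42}{5} = \frac{12}{5}$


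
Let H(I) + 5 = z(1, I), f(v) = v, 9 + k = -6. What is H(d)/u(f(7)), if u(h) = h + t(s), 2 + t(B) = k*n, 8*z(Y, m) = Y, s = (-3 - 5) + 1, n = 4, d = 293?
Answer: 39/440 ≈ 0.088636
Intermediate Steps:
k = -15 (k = -9 - 6 = -15)
s = -7 (s = -8 + 1 = -7)
z(Y, m) = Y/8
H(I) = -39/8 (H(I) = -5 + (⅛)*1 = -5 + ⅛ = -39/8)
t(B) = -62 (t(B) = -2 - 15*4 = -2 - 60 = -62)
u(h) = -62 + h (u(h) = h - 62 = -62 + h)
H(d)/u(f(7)) = -39/(8*(-62 + 7)) = -39/8/(-55) = -39/8*(-1/55) = 39/440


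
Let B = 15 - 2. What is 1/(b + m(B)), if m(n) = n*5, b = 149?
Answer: 1/214 ≈ 0.0046729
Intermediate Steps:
B = 13
m(n) = 5*n
1/(b + m(B)) = 1/(149 + 5*13) = 1/(149 + 65) = 1/214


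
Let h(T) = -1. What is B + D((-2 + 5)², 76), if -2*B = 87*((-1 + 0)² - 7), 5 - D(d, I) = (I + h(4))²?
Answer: -5359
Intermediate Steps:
D(d, I) = 5 - (-1 + I)² (D(d, I) = 5 - (I - 1)² = 5 - (-1 + I)²)
B = 261 (B = -87*((-1 + 0)² - 7)/2 = -87*((-1)² - 7)/2 = -87*(1 - 7)/2 = -87*(-6)/2 = -½*(-522) = 261)
B + D((-2 + 5)², 76) = 261 + (5 - (-1 + 76)²) = 261 + (5 - 1*75²) = 261 + (5 - 1*5625) = 261 + (5 - 5625) = 261 - 5620 = -5359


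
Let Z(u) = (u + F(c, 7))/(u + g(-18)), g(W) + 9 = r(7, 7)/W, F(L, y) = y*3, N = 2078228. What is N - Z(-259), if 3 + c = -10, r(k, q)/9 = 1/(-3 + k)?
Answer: 4457797156/2145 ≈ 2.0782e+6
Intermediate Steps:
r(k, q) = 9/(-3 + k)
c = -13 (c = -3 - 10 = -13)
F(L, y) = 3*y
g(W) = -9 + 9/(4*W) (g(W) = -9 + (9/(-3 + 7))/W = -9 + (9/4)/W = -9 + (9*(¼))/W = -9 + 9/(4*W))
Z(u) = (21 + u)/(-73/8 + u) (Z(u) = (u + 3*7)/(u + (-9 + (9/4)/(-18))) = (u + 21)/(u + (-9 + (9/4)*(-1/18))) = (21 + u)/(u + (-9 - ⅛)) = (21 + u)/(u - 73/8) = (21 + u)/(-73/8 + u))
N - Z(-259) = 2078228 - 8*(21 - 259)/(-73 + 8*(-259)) = 2078228 - 8*(-238)/(-73 - 2072) = 2078228 - 8*(-238)/(-2145) = 2078228 - 8*(-1)*(-238)/2145 = 2078228 - 1*1904/2145 = 2078228 - 1904/2145 = 4457797156/2145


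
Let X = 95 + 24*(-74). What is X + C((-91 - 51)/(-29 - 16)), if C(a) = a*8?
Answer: -74509/45 ≈ -1655.8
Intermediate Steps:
C(a) = 8*a
X = -1681 (X = 95 - 1776 = -1681)
X + C((-91 - 51)/(-29 - 16)) = -1681 + 8*((-91 - 51)/(-29 - 16)) = -1681 + 8*(-142/(-45)) = -1681 + 8*(-142*(-1/45)) = -1681 + 8*(142/45) = -1681 + 1136/45 = -74509/45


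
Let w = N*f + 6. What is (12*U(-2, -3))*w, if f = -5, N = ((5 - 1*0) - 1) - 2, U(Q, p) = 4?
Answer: -192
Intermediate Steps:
N = 2 (N = ((5 + 0) - 1) - 2 = (5 - 1) - 2 = 4 - 2 = 2)
w = -4 (w = 2*(-5) + 6 = -10 + 6 = -4)
(12*U(-2, -3))*w = (12*4)*(-4) = 48*(-4) = -192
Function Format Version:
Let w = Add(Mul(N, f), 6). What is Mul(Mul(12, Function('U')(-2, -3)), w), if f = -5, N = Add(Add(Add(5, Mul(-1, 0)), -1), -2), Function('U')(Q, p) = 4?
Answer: -192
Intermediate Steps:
N = 2 (N = Add(Add(Add(5, 0), -1), -2) = Add(Add(5, -1), -2) = Add(4, -2) = 2)
w = -4 (w = Add(Mul(2, -5), 6) = Add(-10, 6) = -4)
Mul(Mul(12, Function('U')(-2, -3)), w) = Mul(Mul(12, 4), -4) = Mul(48, -4) = -192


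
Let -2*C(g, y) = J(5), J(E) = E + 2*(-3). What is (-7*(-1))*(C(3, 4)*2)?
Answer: 7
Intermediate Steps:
J(E) = -6 + E (J(E) = E - 6 = -6 + E)
C(g, y) = ½ (C(g, y) = -(-6 + 5)/2 = -½*(-1) = ½)
(-7*(-1))*(C(3, 4)*2) = (-7*(-1))*((½)*2) = 7*1 = 7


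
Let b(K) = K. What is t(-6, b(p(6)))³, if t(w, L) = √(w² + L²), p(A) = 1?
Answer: 37*√37 ≈ 225.06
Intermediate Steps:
t(w, L) = √(L² + w²)
t(-6, b(p(6)))³ = (√(1² + (-6)²))³ = (√(1 + 36))³ = (√37)³ = 37*√37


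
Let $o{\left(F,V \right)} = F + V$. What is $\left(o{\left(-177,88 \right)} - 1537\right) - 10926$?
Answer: $-12552$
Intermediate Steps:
$\left(o{\left(-177,88 \right)} - 1537\right) - 10926 = \left(\left(-177 + 88\right) - 1537\right) - 10926 = \left(-89 - 1537\right) - 10926 = -1626 - 10926 = -12552$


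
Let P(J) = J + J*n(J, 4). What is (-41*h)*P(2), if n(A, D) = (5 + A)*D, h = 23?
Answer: -54694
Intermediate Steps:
n(A, D) = D*(5 + A)
P(J) = J + J*(20 + 4*J) (P(J) = J + J*(4*(5 + J)) = J + J*(20 + 4*J))
(-41*h)*P(2) = (-41*23)*(2*(21 + 4*2)) = -1886*(21 + 8) = -1886*29 = -943*58 = -54694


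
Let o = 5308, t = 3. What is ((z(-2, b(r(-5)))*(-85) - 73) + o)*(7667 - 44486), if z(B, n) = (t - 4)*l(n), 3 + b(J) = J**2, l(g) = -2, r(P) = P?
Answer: -186488235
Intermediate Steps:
b(J) = -3 + J**2
z(B, n) = 2 (z(B, n) = (3 - 4)*(-2) = -1*(-2) = 2)
((z(-2, b(r(-5)))*(-85) - 73) + o)*(7667 - 44486) = ((2*(-85) - 73) + 5308)*(7667 - 44486) = ((-170 - 73) + 5308)*(-36819) = (-243 + 5308)*(-36819) = 5065*(-36819) = -186488235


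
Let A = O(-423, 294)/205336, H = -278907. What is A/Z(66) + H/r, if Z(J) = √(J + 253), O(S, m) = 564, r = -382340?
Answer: 278907/382340 + 141*√319/16375546 ≈ 0.72963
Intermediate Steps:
A = 141/51334 (A = 564/205336 = 564*(1/205336) = 141/51334 ≈ 0.0027467)
Z(J) = √(253 + J)
A/Z(66) + H/r = 141/(51334*(√(253 + 66))) - 278907/(-382340) = 141/(51334*(√319)) - 278907*(-1/382340) = 141*(√319/319)/51334 + 278907/382340 = 141*√319/16375546 + 278907/382340 = 278907/382340 + 141*√319/16375546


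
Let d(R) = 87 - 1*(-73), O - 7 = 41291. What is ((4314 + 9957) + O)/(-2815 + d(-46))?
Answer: -18523/885 ≈ -20.930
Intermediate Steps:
O = 41298 (O = 7 + 41291 = 41298)
d(R) = 160 (d(R) = 87 + 73 = 160)
((4314 + 9957) + O)/(-2815 + d(-46)) = ((4314 + 9957) + 41298)/(-2815 + 160) = (14271 + 41298)/(-2655) = 55569*(-1/2655) = -18523/885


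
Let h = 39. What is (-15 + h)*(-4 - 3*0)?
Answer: -96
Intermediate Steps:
(-15 + h)*(-4 - 3*0) = (-15 + 39)*(-4 - 3*0) = 24*(-4 + 0) = 24*(-4) = -96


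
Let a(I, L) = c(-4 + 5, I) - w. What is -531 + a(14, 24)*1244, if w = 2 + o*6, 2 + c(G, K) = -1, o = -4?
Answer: 23105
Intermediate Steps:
c(G, K) = -3 (c(G, K) = -2 - 1 = -3)
w = -22 (w = 2 - 4*6 = 2 - 24 = -22)
a(I, L) = 19 (a(I, L) = -3 - 1*(-22) = -3 + 22 = 19)
-531 + a(14, 24)*1244 = -531 + 19*1244 = -531 + 23636 = 23105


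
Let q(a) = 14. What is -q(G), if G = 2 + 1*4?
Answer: -14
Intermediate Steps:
G = 6 (G = 2 + 4 = 6)
-q(G) = -1*14 = -14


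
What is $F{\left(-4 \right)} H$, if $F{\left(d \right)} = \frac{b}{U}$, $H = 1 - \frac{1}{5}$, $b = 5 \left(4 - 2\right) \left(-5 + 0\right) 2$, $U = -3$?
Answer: $\frac{80}{3} \approx 26.667$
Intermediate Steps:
$b = -100$ ($b = 5 \cdot 2 \left(-5\right) 2 = 5 \left(-10\right) 2 = \left(-50\right) 2 = -100$)
$H = \frac{4}{5}$ ($H = 1 - \frac{1}{5} = \frac{4}{5} \approx 0.8$)
$F{\left(d \right)} = \frac{100}{3}$ ($F{\left(d \right)} = - \frac{100}{-3} = \left(-100\right) \left(- \frac{1}{3}\right) = \frac{100}{3}$)
$F{\left(-4 \right)} H = \frac{100}{3} \cdot \frac{4}{5} = \frac{80}{3}$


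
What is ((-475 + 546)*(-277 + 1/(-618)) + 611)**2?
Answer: 138690168269041/381924 ≈ 3.6314e+8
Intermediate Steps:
((-475 + 546)*(-277 + 1/(-618)) + 611)**2 = (71*(-277 - 1/618) + 611)**2 = (71*(-171187/618) + 611)**2 = (-12154277/618 + 611)**2 = (-11776679/618)**2 = 138690168269041/381924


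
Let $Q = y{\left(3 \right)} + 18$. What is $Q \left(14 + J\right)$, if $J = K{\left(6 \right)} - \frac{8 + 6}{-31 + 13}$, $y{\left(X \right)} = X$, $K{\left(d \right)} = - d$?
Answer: $\frac{553}{3} \approx 184.33$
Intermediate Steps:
$Q = 21$ ($Q = 3 + 18 = 21$)
$J = - \frac{47}{9}$ ($J = \left(-1\right) 6 - \frac{8 + 6}{-31 + 13} = -6 - \frac{14}{-18} = -6 - 14 \left(- \frac{1}{18}\right) = -6 - - \frac{7}{9} = -6 + \frac{7}{9} = - \frac{47}{9} \approx -5.2222$)
$Q \left(14 + J\right) = 21 \left(14 - \frac{47}{9}\right) = 21 \cdot \frac{79}{9} = \frac{553}{3}$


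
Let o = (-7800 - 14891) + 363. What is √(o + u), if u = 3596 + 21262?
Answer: √2530 ≈ 50.299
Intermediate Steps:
u = 24858
o = -22328 (o = -22691 + 363 = -22328)
√(o + u) = √(-22328 + 24858) = √2530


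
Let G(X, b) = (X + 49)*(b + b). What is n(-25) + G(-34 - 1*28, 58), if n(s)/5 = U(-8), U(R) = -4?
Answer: -1528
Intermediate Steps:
n(s) = -20 (n(s) = 5*(-4) = -20)
G(X, b) = 2*b*(49 + X) (G(X, b) = (49 + X)*(2*b) = 2*b*(49 + X))
n(-25) + G(-34 - 1*28, 58) = -20 + 2*58*(49 + (-34 - 1*28)) = -20 + 2*58*(49 + (-34 - 28)) = -20 + 2*58*(49 - 62) = -20 + 2*58*(-13) = -20 - 1508 = -1528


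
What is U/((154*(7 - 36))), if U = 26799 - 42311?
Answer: 1108/319 ≈ 3.4734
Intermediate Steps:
U = -15512
U/((154*(7 - 36))) = -15512*1/(154*(7 - 36)) = -15512/(154*(-29)) = -15512/(-4466) = -15512*(-1/4466) = 1108/319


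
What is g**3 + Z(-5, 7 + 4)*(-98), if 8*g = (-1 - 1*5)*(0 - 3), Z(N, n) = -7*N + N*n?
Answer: 126169/64 ≈ 1971.4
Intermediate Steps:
g = 9/4 (g = ((-1 - 1*5)*(0 - 3))/8 = ((-1 - 5)*(-3))/8 = (-6*(-3))/8 = (1/8)*18 = 9/4 ≈ 2.2500)
g**3 + Z(-5, 7 + 4)*(-98) = (9/4)**3 - 5*(-7 + (7 + 4))*(-98) = 729/64 - 5*(-7 + 11)*(-98) = 729/64 - 5*4*(-98) = 729/64 - 20*(-98) = 729/64 + 1960 = 126169/64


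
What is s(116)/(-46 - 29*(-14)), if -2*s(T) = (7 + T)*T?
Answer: -1189/60 ≈ -19.817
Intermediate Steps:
s(T) = -T*(7 + T)/2 (s(T) = -(7 + T)*T/2 = -T*(7 + T)/2)
s(116)/(-46 - 29*(-14)) = (-1/2*116*(7 + 116))/(-46 - 29*(-14)) = (-1/2*116*123)/(-46 + 406) = -7134/360 = -7134*1/360 = -1189/60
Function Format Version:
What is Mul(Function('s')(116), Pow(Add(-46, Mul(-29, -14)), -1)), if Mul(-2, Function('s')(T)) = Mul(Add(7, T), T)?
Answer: Rational(-1189, 60) ≈ -19.817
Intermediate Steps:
Function('s')(T) = Mul(Rational(-1, 2), T, Add(7, T)) (Function('s')(T) = Mul(Rational(-1, 2), Mul(Add(7, T), T)) = Mul(Rational(-1, 2), Mul(T, Add(7, T))) = Mul(Rational(-1, 2), T, Add(7, T)))
Mul(Function('s')(116), Pow(Add(-46, Mul(-29, -14)), -1)) = Mul(Mul(Rational(-1, 2), 116, Add(7, 116)), Pow(Add(-46, Mul(-29, -14)), -1)) = Mul(Mul(Rational(-1, 2), 116, 123), Pow(Add(-46, 406), -1)) = Mul(-7134, Pow(360, -1)) = Mul(-7134, Rational(1, 360)) = Rational(-1189, 60)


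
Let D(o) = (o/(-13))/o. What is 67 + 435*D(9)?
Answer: 436/13 ≈ 33.538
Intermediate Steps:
D(o) = -1/13 (D(o) = (o*(-1/13))/o = (-o/13)/o = -1/13)
67 + 435*D(9) = 67 + 435*(-1/13) = 67 - 435/13 = 436/13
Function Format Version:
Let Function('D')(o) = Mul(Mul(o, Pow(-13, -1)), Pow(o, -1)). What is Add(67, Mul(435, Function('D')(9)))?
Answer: Rational(436, 13) ≈ 33.538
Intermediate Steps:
Function('D')(o) = Rational(-1, 13) (Function('D')(o) = Mul(Mul(o, Rational(-1, 13)), Pow(o, -1)) = Mul(Mul(Rational(-1, 13), o), Pow(o, -1)) = Rational(-1, 13))
Add(67, Mul(435, Function('D')(9))) = Add(67, Mul(435, Rational(-1, 13))) = Add(67, Rational(-435, 13)) = Rational(436, 13)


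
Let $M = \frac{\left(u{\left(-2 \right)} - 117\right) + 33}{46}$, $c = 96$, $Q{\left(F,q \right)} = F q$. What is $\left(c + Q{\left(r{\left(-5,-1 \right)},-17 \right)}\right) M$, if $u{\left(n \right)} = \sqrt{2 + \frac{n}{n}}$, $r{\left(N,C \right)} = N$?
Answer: $- \frac{7602}{23} + \frac{181 \sqrt{3}}{46} \approx -323.71$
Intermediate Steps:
$u{\left(n \right)} = \sqrt{3}$ ($u{\left(n \right)} = \sqrt{2 + 1} = \sqrt{3}$)
$M = - \frac{42}{23} + \frac{\sqrt{3}}{46}$ ($M = \frac{\left(\sqrt{3} - 117\right) + 33}{46} = \left(\left(-117 + \sqrt{3}\right) + 33\right) \frac{1}{46} = \left(-84 + \sqrt{3}\right) \frac{1}{46} = - \frac{42}{23} + \frac{\sqrt{3}}{46} \approx -1.7884$)
$\left(c + Q{\left(r{\left(-5,-1 \right)},-17 \right)}\right) M = \left(96 - -85\right) \left(- \frac{42}{23} + \frac{\sqrt{3}}{46}\right) = \left(96 + 85\right) \left(- \frac{42}{23} + \frac{\sqrt{3}}{46}\right) = 181 \left(- \frac{42}{23} + \frac{\sqrt{3}}{46}\right) = - \frac{7602}{23} + \frac{181 \sqrt{3}}{46}$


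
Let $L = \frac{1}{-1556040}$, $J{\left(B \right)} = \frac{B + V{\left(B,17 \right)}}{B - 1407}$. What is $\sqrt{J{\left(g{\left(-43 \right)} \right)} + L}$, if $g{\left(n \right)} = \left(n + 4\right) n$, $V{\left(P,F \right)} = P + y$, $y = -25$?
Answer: $\frac{\sqrt{67169797692630}}{2334060} \approx 3.5114$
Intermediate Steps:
$V{\left(P,F \right)} = -25 + P$ ($V{\left(P,F \right)} = P - 25 = -25 + P$)
$g{\left(n \right)} = n \left(4 + n\right)$ ($g{\left(n \right)} = \left(4 + n\right) n = n \left(4 + n\right)$)
$J{\left(B \right)} = \frac{-25 + 2 B}{-1407 + B}$ ($J{\left(B \right)} = \frac{B + \left(-25 + B\right)}{B - 1407} = \frac{-25 + 2 B}{-1407 + B}$)
$L = - \frac{1}{1556040} \approx -6.4266 \cdot 10^{-7}$
$\sqrt{J{\left(g{\left(-43 \right)} \right)} + L} = \sqrt{\frac{-25 + 2 \left(- 43 \left(4 - 43\right)\right)}{-1407 - 43 \left(4 - 43\right)} - \frac{1}{1556040}} = \sqrt{\frac{-25 + 2 \left(\left(-43\right) \left(-39\right)\right)}{-1407 - -1677} - \frac{1}{1556040}} = \sqrt{\frac{-25 + 2 \cdot 1677}{-1407 + 1677} - \frac{1}{1556040}} = \sqrt{\frac{-25 + 3354}{270} - \frac{1}{1556040}} = \sqrt{\frac{1}{270} \cdot 3329 - \frac{1}{1556040}} = \sqrt{\frac{3329}{270} - \frac{1}{1556040}} = \sqrt{\frac{172668563}{14004360}} = \frac{\sqrt{67169797692630}}{2334060}$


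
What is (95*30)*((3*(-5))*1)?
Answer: -42750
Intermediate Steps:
(95*30)*((3*(-5))*1) = 2850*(-15*1) = 2850*(-15) = -42750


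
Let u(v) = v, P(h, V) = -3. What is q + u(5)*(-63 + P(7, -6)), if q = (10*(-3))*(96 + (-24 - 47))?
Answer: -1080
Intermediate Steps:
q = -750 (q = -30*(96 - 71) = -30*25 = -750)
q + u(5)*(-63 + P(7, -6)) = -750 + 5*(-63 - 3) = -750 + 5*(-66) = -750 - 330 = -1080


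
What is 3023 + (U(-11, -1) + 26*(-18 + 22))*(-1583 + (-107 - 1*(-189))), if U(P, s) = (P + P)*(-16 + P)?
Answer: -1044675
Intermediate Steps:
U(P, s) = 2*P*(-16 + P) (U(P, s) = (2*P)*(-16 + P) = 2*P*(-16 + P))
3023 + (U(-11, -1) + 26*(-18 + 22))*(-1583 + (-107 - 1*(-189))) = 3023 + (2*(-11)*(-16 - 11) + 26*(-18 + 22))*(-1583 + (-107 - 1*(-189))) = 3023 + (2*(-11)*(-27) + 26*4)*(-1583 + (-107 + 189)) = 3023 + (594 + 104)*(-1583 + 82) = 3023 + 698*(-1501) = 3023 - 1047698 = -1044675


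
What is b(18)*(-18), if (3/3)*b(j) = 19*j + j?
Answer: -6480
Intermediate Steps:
b(j) = 20*j (b(j) = 19*j + j = 20*j)
b(18)*(-18) = (20*18)*(-18) = 360*(-18) = -6480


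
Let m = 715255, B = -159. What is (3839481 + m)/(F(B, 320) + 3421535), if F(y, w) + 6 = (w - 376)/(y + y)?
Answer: 724203024/544023139 ≈ 1.3312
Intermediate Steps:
F(y, w) = -6 + (-376 + w)/(2*y) (F(y, w) = -6 + (w - 376)/(y + y) = -6 + (-376 + w)/((2*y)) = -6 + (-376 + w)*(1/(2*y)) = -6 + (-376 + w)/(2*y))
(3839481 + m)/(F(B, 320) + 3421535) = (3839481 + 715255)/((1/2)*(-376 + 320 - 12*(-159))/(-159) + 3421535) = 4554736/((1/2)*(-1/159)*(-376 + 320 + 1908) + 3421535) = 4554736/((1/2)*(-1/159)*1852 + 3421535) = 4554736/(-926/159 + 3421535) = 4554736/(544023139/159) = 4554736*(159/544023139) = 724203024/544023139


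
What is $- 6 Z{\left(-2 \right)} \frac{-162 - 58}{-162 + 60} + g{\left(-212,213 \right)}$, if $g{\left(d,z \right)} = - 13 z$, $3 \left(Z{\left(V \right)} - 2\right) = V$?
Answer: $- \frac{142099}{51} \approx -2786.3$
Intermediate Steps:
$Z{\left(V \right)} = 2 + \frac{V}{3}$
$- 6 Z{\left(-2 \right)} \frac{-162 - 58}{-162 + 60} + g{\left(-212,213 \right)} = - 6 \left(2 + \frac{1}{3} \left(-2\right)\right) \frac{-162 - 58}{-162 + 60} - 2769 = - 6 \left(2 - \frac{2}{3}\right) \left(- \frac{220}{-102}\right) - 2769 = \left(-6\right) \frac{4}{3} \left(\left(-220\right) \left(- \frac{1}{102}\right)\right) - 2769 = \left(-8\right) \frac{110}{51} - 2769 = - \frac{880}{51} - 2769 = - \frac{142099}{51}$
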